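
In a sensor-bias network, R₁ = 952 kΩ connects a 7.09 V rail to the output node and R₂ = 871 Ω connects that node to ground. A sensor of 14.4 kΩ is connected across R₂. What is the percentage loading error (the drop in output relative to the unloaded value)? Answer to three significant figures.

The divider's output (Thévenin) resistance is R₁‖R₂ = 870.2 Ω.
Fractional drop under load = R_th/(R_th + R_L) = 870.2 / (870.2 + 14400) = 0.05699.
So the output falls by 5.70 %.

5.70 %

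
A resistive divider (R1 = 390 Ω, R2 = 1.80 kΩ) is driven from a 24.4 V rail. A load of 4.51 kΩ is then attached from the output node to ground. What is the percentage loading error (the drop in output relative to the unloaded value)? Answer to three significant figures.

The divider's output (Thévenin) resistance is R1‖R2 = 320.5 Ω.
Fractional drop under load = R_th/(R_th + R_L) = 320.5 / (320.5 + 4510) = 0.06636.
So the output falls by 6.64 %.

6.64 %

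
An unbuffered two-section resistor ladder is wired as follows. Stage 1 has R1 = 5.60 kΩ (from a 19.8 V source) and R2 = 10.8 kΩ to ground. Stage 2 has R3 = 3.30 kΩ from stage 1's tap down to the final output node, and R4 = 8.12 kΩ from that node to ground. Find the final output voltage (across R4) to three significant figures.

V_out ≈ 7.01 V

Stage 2 presents R3+R4 = 11.42 kΩ as a load on stage 1's tap.
Stage 1's lower leg becomes R2‖(R3+R4) = 5.551 kΩ, so V_mid = 19.8 × 5.551/11.15 = 9.856 V.
Stage 2 is itself unloaded: V_out = V_mid × R4/(R3+R4) = 9.856 × 8.12/11.42 = 7.01 V.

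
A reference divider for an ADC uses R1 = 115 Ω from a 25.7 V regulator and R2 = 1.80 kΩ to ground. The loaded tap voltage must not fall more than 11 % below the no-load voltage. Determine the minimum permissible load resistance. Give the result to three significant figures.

R_L(min) ≈ 875 Ω

Output resistance R_th = R1‖R2 = (115 × 1800)/1915 = 108.1 Ω.
The fractional drop is R_th/(R_th + R_L); requiring this ≤ 0.110 gives R_L ≥ R_th(1/0.110 − 1) = 108.1 × 8.091 = 875 Ω.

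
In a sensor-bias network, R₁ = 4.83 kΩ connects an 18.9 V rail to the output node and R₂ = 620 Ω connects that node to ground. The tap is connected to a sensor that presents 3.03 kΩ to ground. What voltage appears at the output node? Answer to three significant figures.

V_out ≈ 1.82 V

The load sits in parallel with R₂: R₂‖R_L = (620 × 3030) / (620 + 3030) = 514.7 Ω.
V_out = 18.9 × 514.7 / (4830 + 514.7) = 18.9 × 514.7/5345 = 1.82 V.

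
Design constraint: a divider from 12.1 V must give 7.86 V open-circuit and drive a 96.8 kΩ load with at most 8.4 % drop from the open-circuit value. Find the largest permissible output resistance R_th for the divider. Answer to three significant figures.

R_th ≤ 8.88 kΩ

Loading drop = R_th/(R_th + R_L) ≤ 0.0840, so R_th ≤ R_L · ε/(1−ε) = 96.8 kΩ × 0.0840/0.9160 = 8.88 kΩ.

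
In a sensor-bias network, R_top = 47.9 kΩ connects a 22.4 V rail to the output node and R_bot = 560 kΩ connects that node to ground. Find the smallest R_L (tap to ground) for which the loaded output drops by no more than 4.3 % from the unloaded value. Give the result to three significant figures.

R_L(min) ≈ 982 kΩ

Output resistance R_th = R_top‖R_bot = (47.9 × 560)/607.9 = 44.13 kΩ.
The fractional drop is R_th/(R_th + R_L); requiring this ≤ 0.0430 gives R_L ≥ R_th(1/0.0430 − 1) = 44.13 × 22.26 = 982 kΩ.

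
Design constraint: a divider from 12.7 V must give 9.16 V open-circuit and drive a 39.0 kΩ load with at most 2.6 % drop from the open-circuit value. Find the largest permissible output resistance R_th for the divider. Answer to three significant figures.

Loading drop = R_th/(R_th + R_L) ≤ 0.0260, so R_th ≤ R_L · ε/(1−ε) = 39.0 kΩ × 0.0260/0.9740 = 1.04 kΩ.
(Any R1, R2 with R2/(R1+R2) = 0.721 and R1‖R2 ≤ 1.04 kΩ will meet the spec.)

R_th ≤ 1.04 kΩ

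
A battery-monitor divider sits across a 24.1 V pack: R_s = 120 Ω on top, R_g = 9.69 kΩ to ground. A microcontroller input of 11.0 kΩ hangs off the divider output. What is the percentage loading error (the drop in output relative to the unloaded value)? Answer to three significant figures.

The divider's output (Thévenin) resistance is R_s‖R_g = 118.5 Ω.
Fractional drop under load = R_th/(R_th + R_L) = 118.5 / (118.5 + 11000) = 0.01066.
So the output falls by 1.07 %.

1.07 %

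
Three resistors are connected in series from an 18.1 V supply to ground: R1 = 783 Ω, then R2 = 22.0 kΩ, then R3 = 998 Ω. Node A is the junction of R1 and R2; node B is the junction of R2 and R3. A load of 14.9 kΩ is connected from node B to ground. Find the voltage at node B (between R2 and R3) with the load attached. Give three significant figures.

V ≈ 0.714 V

At node B, R3 is in parallel with the load: R3‖R_L = 935.4 Ω.
Below node A the resistance is R2 + (R3‖R_L) = 22940 Ω, so V_A = 18.1 × 22940/23720 = 17.50 V.
Then V_B = V_A × (R3‖R_L)/(R2 + R3‖R_L) = 17.50 × 935.4/22940 = 0.714 V.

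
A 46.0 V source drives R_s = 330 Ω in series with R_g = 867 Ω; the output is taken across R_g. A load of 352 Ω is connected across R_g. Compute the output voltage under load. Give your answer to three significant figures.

V_out ≈ 19.8 V

The load sits in parallel with R_g: R_g‖R_L = (867 × 352) / (867 + 352) = 250.4 Ω.
V_out = 46.0 × 250.4 / (330 + 250.4) = 46.0 × 250.4/580.4 = 19.8 V.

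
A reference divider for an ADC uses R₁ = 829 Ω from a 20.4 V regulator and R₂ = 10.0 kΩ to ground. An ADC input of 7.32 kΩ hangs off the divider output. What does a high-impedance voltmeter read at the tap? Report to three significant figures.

The load sits in parallel with R₂: R₂‖R_L = (10000 × 7320) / (10000 + 7320) = 4226 Ω.
V_out = 20.4 × 4226 / (829 + 4226) = 20.4 × 4226/5055 = 17.1 V.

V_out ≈ 17.1 V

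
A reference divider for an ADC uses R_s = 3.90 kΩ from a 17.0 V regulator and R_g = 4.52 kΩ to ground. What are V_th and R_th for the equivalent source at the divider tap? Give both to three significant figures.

V_th is the open-circuit tap voltage: 17.0 × 4.52/(3.90 + 4.52) = 9.13 V.
With the supply zeroed, R_s and R_g appear in parallel from the tap: R_th = R_s‖R_g = (3.90 × 4.52)/8.420 = 2.09 kΩ.

V_th = 9.13 V, R_th = 2.09 kΩ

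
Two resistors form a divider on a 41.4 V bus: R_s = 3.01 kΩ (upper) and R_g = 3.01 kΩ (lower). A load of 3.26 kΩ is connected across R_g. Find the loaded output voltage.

The load sits in parallel with R_g: R_g‖R_L = (3.01 × 3.26) / (3.01 + 3.26) = 1.565 kΩ.
V_out = 41.4 × 1.565 / (3.01 + 1.565) = 41.4 × 1.565/4.575 = 14.2 V.

V_out ≈ 14.2 V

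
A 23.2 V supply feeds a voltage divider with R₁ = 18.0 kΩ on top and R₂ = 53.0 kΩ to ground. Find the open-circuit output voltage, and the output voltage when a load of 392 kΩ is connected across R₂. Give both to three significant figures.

Unloaded: 17.3 V; loaded: 16.7 V

Open-circuit: V = 23.2 × 53.0/(18.0 + 53.0) = 17.3 V.
With the load, R₂ becomes R₂‖R_L = 46.69 kΩ, so V = 23.2 × 46.69/64.69 = 16.7 V.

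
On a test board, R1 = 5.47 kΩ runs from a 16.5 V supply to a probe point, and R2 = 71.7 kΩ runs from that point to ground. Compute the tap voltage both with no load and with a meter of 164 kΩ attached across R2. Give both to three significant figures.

Unloaded: 15.3 V; loaded: 14.9 V

Open-circuit: V = 16.5 × 71.7/(5.47 + 71.7) = 15.3 V.
With the load, R2 becomes R2‖R_L = 49.89 kΩ, so V = 16.5 × 49.89/55.36 = 14.9 V.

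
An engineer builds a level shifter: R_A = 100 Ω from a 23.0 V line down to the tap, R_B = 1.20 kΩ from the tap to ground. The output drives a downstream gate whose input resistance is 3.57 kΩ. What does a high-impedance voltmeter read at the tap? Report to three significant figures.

V_out ≈ 20.7 V

The load sits in parallel with R_B: R_B‖R_L = (1200 × 3570) / (1200 + 3570) = 898.1 Ω.
V_out = 23.0 × 898.1 / (100 + 898.1) = 23.0 × 898.1/998.1 = 20.7 V.
(Unloaded it would have been 21.2 V.)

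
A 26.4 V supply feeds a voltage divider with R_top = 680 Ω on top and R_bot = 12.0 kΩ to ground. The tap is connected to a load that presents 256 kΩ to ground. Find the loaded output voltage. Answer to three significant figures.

V_out ≈ 24.9 V

The load sits in parallel with R_bot: R_bot‖R_L = (12000 × 256000) / (12000 + 256000) = 11460 Ω.
V_out = 26.4 × 11460 / (680 + 11460) = 26.4 × 11460/12140 = 24.9 V.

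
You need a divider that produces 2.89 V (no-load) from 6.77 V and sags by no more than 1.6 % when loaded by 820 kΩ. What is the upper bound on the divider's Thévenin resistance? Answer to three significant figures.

Loading drop = R_th/(R_th + R_L) ≤ 0.0160, so R_th ≤ R_L · ε/(1−ε) = 820 kΩ × 0.0160/0.9840 = 13.3 kΩ.
(Any R1, R2 with R2/(R1+R2) = 0.427 and R1‖R2 ≤ 13.3 kΩ will meet the spec.)

R_th ≤ 13.3 kΩ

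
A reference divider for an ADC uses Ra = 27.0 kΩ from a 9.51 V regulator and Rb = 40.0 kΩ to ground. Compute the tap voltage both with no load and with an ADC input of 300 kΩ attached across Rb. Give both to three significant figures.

Open-circuit: V = 9.51 × 40.0/(27.0 + 40.0) = 5.68 V.
With the load, Rb becomes Rb‖R_L = 35.29 kΩ, so V = 9.51 × 35.29/62.29 = 5.39 V.

Unloaded: 5.68 V; loaded: 5.39 V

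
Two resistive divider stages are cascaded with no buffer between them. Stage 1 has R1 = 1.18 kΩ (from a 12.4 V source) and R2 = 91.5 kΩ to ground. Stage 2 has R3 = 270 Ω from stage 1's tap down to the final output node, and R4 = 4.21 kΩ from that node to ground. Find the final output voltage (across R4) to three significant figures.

Stage 2 presents R3+R4 = 4480 Ω as a load on stage 1's tap.
Stage 1's lower leg becomes R2‖(R3+R4) = 4271 Ω, so V_mid = 12.4 × 4271/5451 = 9.716 V.
Stage 2 is itself unloaded: V_out = V_mid × R4/(R3+R4) = 9.716 × 4210/4480 = 9.13 V.

V_out ≈ 9.13 V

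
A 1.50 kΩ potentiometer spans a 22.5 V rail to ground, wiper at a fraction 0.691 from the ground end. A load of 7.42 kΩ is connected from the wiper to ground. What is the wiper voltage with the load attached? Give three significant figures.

The wiper splits the pot into (1−α)R = 463.5 Ω above and αR = 1036 Ω below.
Lower section ‖ load = 909.5 Ω.
V_wiper = 22.5 × 909.5/(463.5 + 909.5) = 14.9 V.

V ≈ 14.9 V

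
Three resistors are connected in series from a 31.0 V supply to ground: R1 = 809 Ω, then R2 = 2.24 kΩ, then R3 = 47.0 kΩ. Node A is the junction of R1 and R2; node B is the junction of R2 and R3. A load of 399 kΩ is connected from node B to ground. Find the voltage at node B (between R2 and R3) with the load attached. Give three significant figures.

V ≈ 28.9 V

At node B, R3 is in parallel with the load: R3‖R_L = 42050 Ω.
Below node A the resistance is R2 + (R3‖R_L) = 44290 Ω, so V_A = 31.0 × 44290/45100 = 30.44 V.
Then V_B = V_A × (R3‖R_L)/(R2 + R3‖R_L) = 30.44 × 42050/44290 = 28.9 V.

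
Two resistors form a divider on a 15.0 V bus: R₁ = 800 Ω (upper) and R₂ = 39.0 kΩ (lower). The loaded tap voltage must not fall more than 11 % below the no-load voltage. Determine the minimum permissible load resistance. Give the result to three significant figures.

R_L(min) ≈ 6.34 kΩ

Output resistance R_th = R₁‖R₂ = (800 × 39000)/39800 = 783.9 Ω.
The fractional drop is R_th/(R_th + R_L); requiring this ≤ 0.110 gives R_L ≥ R_th(1/0.110 − 1) = 783.9 × 8.091 = 6.34 kΩ.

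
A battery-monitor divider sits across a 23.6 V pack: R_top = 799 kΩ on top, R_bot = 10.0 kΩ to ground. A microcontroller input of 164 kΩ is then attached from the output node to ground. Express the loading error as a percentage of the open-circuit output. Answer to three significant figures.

The divider's output (Thévenin) resistance is R_top‖R_bot = 9.876 kΩ.
Fractional drop under load = R_th/(R_th + R_L) = 9.876 / (9.876 + 164) = 0.05680.
So the output falls by 5.68 %.

5.68 %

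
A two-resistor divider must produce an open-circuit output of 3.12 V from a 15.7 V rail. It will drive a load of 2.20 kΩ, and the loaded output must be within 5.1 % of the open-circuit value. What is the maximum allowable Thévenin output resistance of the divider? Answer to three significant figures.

R_th ≤ 118 Ω

Loading drop = R_th/(R_th + R_L) ≤ 0.0510, so R_th ≤ R_L · ε/(1−ε) = 2.20 kΩ × 0.0510/0.9490 = 118 Ω.
(Any R1, R2 with R2/(R1+R2) = 0.199 and R1‖R2 ≤ 118 Ω will meet the spec.)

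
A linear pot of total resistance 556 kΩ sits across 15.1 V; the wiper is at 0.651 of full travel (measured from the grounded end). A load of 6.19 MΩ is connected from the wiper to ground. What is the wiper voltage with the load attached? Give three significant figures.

V ≈ 9.63 V

The wiper splits the pot into (1−α)R = 194.0 kΩ above and αR = 362.0 kΩ below.
Lower section ‖ load = 342.0 kΩ.
V_wiper = 15.1 × 342.0/(194.0 + 342.0) = 9.63 V.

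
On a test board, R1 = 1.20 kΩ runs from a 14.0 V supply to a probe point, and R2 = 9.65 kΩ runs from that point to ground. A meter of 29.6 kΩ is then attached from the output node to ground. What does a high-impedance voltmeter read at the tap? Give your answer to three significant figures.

The load sits in parallel with R2: R2‖R_L = (9.65 × 29.6) / (9.65 + 29.6) = 7.277 kΩ.
V_out = 14.0 × 7.277 / (1.20 + 7.277) = 14.0 × 7.277/8.477 = 12.0 V.
(Unloaded it would have been 12.5 V.)

V_out ≈ 12.0 V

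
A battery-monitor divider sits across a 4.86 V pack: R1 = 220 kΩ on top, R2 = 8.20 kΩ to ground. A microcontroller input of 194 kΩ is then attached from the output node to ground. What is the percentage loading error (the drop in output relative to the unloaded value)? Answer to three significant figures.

The divider's output (Thévenin) resistance is R1‖R2 = 7.905 kΩ.
Fractional drop under load = R_th/(R_th + R_L) = 7.905 / (7.905 + 194) = 0.03915.
So the output falls by 3.92 %.

3.92 %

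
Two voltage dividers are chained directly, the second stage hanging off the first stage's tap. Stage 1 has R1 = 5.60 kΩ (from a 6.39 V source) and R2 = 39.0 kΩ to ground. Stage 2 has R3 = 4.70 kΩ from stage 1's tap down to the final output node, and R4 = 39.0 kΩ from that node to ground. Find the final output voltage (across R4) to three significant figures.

V_out ≈ 4.48 V

Stage 2 presents R3+R4 = 43.70 kΩ as a load on stage 1's tap.
Stage 1's lower leg becomes R2‖(R3+R4) = 20.61 kΩ, so V_mid = 6.39 × 20.61/26.21 = 5.025 V.
Stage 2 is itself unloaded: V_out = V_mid × R4/(R3+R4) = 5.025 × 39.0/43.70 = 4.48 V.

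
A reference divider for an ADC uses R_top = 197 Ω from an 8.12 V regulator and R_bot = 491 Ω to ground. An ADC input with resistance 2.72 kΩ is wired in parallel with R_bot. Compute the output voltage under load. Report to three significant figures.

V_out ≈ 5.51 V

The load sits in parallel with R_bot: R_bot‖R_L = (491 × 2720) / (491 + 2720) = 415.9 Ω.
V_out = 8.12 × 415.9 / (197 + 415.9) = 8.12 × 415.9/612.9 = 5.51 V.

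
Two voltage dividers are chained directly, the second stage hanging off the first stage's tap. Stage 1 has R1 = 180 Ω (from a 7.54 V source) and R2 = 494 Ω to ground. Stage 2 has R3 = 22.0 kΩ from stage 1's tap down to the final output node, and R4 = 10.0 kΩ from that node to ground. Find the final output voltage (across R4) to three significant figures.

V_out ≈ 1.72 V

Stage 2 presents R3+R4 = 32000 Ω as a load on stage 1's tap.
Stage 1's lower leg becomes R2‖(R3+R4) = 486.5 Ω, so V_mid = 7.54 × 486.5/666.5 = 5.504 V.
Stage 2 is itself unloaded: V_out = V_mid × R4/(R3+R4) = 5.504 × 10000/32000 = 1.72 V.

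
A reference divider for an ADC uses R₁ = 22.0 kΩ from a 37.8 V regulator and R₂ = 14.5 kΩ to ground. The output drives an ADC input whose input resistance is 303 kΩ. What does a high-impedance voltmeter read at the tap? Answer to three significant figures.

V_out ≈ 14.6 V

The load sits in parallel with R₂: R₂‖R_L = (14.5 × 303) / (14.5 + 303) = 13.84 kΩ.
V_out = 37.8 × 13.84 / (22.0 + 13.84) = 37.8 × 13.84/35.84 = 14.6 V.
(Unloaded it would have been 15.0 V.)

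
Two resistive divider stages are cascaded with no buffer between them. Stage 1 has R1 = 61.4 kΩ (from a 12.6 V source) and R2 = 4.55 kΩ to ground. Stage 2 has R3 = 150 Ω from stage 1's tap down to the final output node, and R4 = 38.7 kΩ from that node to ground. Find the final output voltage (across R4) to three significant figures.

V_out ≈ 0.781 V

Stage 2 presents R3+R4 = 38850 Ω as a load on stage 1's tap.
Stage 1's lower leg becomes R2‖(R3+R4) = 4073 Ω, so V_mid = 12.6 × 4073/65470 = 0.7838 V.
Stage 2 is itself unloaded: V_out = V_mid × R4/(R3+R4) = 0.7838 × 38700/38850 = 0.781 V.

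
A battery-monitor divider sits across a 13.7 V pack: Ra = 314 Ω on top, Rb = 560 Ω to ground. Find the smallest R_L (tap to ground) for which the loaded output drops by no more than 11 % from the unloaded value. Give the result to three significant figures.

R_L(min) ≈ 1.63 kΩ

Output resistance R_th = Ra‖Rb = (314 × 560)/874.0 = 201.2 Ω.
The fractional drop is R_th/(R_th + R_L); requiring this ≤ 0.110 gives R_L ≥ R_th(1/0.110 − 1) = 201.2 × 8.091 = 1.63 kΩ.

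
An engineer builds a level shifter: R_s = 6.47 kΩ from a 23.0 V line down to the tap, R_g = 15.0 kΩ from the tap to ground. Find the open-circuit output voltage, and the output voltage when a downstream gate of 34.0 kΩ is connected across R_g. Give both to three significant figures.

Open-circuit: V = 23.0 × 15.0/(6.47 + 15.0) = 16.1 V.
With the load, R_g becomes R_g‖R_L = 10.41 kΩ, so V = 23.0 × 10.41/16.88 = 14.2 V.

Unloaded: 16.1 V; loaded: 14.2 V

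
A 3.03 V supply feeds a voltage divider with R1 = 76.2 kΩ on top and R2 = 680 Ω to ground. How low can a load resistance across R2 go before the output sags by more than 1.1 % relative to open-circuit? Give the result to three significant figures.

Output resistance R_th = R1‖R2 = (76200 × 680)/76880 = 674.0 Ω.
The fractional drop is R_th/(R_th + R_L); requiring this ≤ 0.0110 gives R_L ≥ R_th(1/0.0110 − 1) = 674.0 × 89.91 = 60.6 kΩ.

R_L(min) ≈ 60.6 kΩ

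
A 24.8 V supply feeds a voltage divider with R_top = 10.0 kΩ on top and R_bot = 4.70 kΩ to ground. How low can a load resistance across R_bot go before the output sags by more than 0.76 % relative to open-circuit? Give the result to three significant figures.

R_L(min) ≈ 417 kΩ

Output resistance R_th = R_top‖R_bot = (10.0 × 4.70)/14.70 = 3.197 kΩ.
The fractional drop is R_th/(R_th + R_L); requiring this ≤ 0.00760 gives R_L ≥ R_th(1/0.00760 − 1) = 3.197 × 130.6 = 417 kΩ.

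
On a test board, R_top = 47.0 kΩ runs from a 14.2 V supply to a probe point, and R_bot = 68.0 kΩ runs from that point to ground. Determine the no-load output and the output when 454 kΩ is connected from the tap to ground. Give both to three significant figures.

Unloaded: 8.40 V; loaded: 7.91 V

Open-circuit: V = 14.2 × 68.0/(47.0 + 68.0) = 8.40 V.
With the load, R_bot becomes R_bot‖R_L = 59.14 kΩ, so V = 14.2 × 59.14/106.1 = 7.91 V.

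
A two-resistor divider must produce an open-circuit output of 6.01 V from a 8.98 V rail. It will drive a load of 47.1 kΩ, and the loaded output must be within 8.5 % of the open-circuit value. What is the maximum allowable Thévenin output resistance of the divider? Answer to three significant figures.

Loading drop = R_th/(R_th + R_L) ≤ 0.0850, so R_th ≤ R_L · ε/(1−ε) = 47.1 kΩ × 0.0850/0.9150 = 4.38 kΩ.
(Any R1, R2 with R2/(R1+R2) = 0.669 and R1‖R2 ≤ 4.38 kΩ will meet the spec.)

R_th ≤ 4.38 kΩ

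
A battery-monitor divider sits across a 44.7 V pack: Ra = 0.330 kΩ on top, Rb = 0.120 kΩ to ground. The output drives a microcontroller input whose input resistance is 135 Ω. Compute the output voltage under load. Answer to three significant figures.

V_out ≈ 7.22 V

The load sits in parallel with Rb: Rb‖R_L = (120 × 135) / (120 + 135) = 63.53 Ω.
V_out = 44.7 × 63.53 / (330 + 63.53) = 44.7 × 63.53/393.5 = 7.22 V.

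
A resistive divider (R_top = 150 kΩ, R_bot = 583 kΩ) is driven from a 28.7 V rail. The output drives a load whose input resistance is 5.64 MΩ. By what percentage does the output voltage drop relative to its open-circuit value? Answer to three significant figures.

The divider's output (Thévenin) resistance is R_top‖R_bot = 119.3 kΩ.
Fractional drop under load = R_th/(R_th + R_L) = 119.3 / (119.3 + 5640) = 0.02072.
So the output falls by 2.07 %.

2.07 %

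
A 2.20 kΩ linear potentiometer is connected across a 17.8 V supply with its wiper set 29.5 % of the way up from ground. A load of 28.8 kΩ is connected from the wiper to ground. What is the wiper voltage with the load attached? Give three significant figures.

V ≈ 5.17 V

The wiper splits the pot into (1−α)R = 1551 Ω above and αR = 649.0 Ω below.
Lower section ‖ load = 634.7 Ω.
V_wiper = 17.8 × 634.7/(1551 + 634.7) = 5.17 V.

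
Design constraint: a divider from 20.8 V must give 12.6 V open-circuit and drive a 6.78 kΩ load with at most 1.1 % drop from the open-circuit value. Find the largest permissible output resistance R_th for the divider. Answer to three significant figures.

Loading drop = R_th/(R_th + R_L) ≤ 0.0110, so R_th ≤ R_L · ε/(1−ε) = 6.78 kΩ × 0.0110/0.9890 = 75.4 Ω.

R_th ≤ 75.4 Ω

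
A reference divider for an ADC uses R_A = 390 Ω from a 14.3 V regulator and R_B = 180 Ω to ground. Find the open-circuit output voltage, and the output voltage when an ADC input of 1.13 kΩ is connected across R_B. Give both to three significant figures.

Open-circuit: V = 14.3 × 180/(390 + 180) = 4.52 V.
With the load, R_B becomes R_B‖R_L = 155.3 Ω, so V = 14.3 × 155.3/545.3 = 4.07 V.

Unloaded: 4.52 V; loaded: 4.07 V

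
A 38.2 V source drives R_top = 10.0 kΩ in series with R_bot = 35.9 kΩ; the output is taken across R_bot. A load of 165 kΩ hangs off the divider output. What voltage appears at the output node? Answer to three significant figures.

The load sits in parallel with R_bot: R_bot‖R_L = (35.9 × 165) / (35.9 + 165) = 29.48 kΩ.
V_out = 38.2 × 29.48 / (10.0 + 29.48) = 38.2 × 29.48/39.48 = 28.5 V.
(Unloaded it would have been 29.9 V.)

V_out ≈ 28.5 V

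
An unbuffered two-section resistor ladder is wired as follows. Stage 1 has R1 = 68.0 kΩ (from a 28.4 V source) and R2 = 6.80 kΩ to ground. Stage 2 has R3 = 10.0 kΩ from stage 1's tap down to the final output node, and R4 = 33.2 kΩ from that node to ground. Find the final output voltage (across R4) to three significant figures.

V_out ≈ 1.74 V

Stage 2 presents R3+R4 = 43.20 kΩ as a load on stage 1's tap.
Stage 1's lower leg becomes R2‖(R3+R4) = 5.875 kΩ, so V_mid = 28.4 × 5.875/73.88 = 2.259 V.
Stage 2 is itself unloaded: V_out = V_mid × R4/(R3+R4) = 2.259 × 33.2/43.20 = 1.74 V.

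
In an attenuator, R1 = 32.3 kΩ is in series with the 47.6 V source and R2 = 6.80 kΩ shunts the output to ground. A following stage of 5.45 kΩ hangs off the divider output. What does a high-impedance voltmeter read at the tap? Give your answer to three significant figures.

The load sits in parallel with R2: R2‖R_L = (6.80 × 5.45) / (6.80 + 5.45) = 3.025 kΩ.
V_out = 47.6 × 3.025 / (32.3 + 3.025) = 47.6 × 3.025/35.33 = 4.08 V.

V_out ≈ 4.08 V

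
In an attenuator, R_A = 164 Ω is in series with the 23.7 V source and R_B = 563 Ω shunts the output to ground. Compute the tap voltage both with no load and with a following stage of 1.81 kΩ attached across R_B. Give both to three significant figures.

Open-circuit: V = 23.7 × 563/(164 + 563) = 18.4 V.
With the load, R_B becomes R_B‖R_L = 429.4 Ω, so V = 23.7 × 429.4/593.4 = 17.2 V.

Unloaded: 18.4 V; loaded: 17.2 V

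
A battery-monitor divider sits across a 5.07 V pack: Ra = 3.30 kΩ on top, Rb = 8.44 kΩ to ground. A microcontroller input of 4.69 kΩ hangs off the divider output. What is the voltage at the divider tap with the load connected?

V_out ≈ 2.42 V

The load sits in parallel with Rb: Rb‖R_L = (8.44 × 4.69) / (8.44 + 4.69) = 3.015 kΩ.
V_out = 5.07 × 3.015 / (3.30 + 3.015) = 5.07 × 3.015/6.315 = 2.42 V.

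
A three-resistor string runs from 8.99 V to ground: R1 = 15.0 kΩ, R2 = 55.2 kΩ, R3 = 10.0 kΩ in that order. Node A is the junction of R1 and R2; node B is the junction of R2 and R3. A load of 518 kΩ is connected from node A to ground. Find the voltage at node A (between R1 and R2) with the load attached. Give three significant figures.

V ≈ 7.14 V

Below node A the series string R2+R3 = 65.20 kΩ sits in parallel with the 518 kΩ load: 57.91 kΩ.
V_A = 8.99 × 57.91/(15.0 + 57.91) = 7.14 V.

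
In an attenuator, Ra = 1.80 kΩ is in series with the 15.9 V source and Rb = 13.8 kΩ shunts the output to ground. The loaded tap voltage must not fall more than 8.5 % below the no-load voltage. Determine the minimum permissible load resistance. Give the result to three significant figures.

R_L(min) ≈ 17.1 kΩ

Output resistance R_th = Ra‖Rb = (1.80 × 13.8)/15.60 = 1.592 kΩ.
The fractional drop is R_th/(R_th + R_L); requiring this ≤ 0.0850 gives R_L ≥ R_th(1/0.0850 − 1) = 1.592 × 10.76 = 17.1 kΩ.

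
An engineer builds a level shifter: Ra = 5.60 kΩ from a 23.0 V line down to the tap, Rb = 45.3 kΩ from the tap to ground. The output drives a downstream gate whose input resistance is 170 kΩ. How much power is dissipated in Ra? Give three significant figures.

Total resistance from the source is Ra + (Rb‖R_L) = 41.37 kΩ, so I = 23.0/41.37 kΩ = 0.5560 mA.
P = I²·Ra = (0.5560 mA)² × 5.60 kΩ = 1.73 mW.

P ≈ 1.73 mW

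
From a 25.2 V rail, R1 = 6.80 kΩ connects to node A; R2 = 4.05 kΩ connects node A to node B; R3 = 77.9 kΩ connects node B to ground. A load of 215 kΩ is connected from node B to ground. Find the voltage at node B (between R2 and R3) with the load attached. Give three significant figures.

At node B, R3 is in parallel with the load: R3‖R_L = 57.18 kΩ.
Below node A the resistance is R2 + (R3‖R_L) = 61.23 kΩ, so V_A = 25.2 × 61.23/68.03 = 22.68 V.
Then V_B = V_A × (R3‖R_L)/(R2 + R3‖R_L) = 22.68 × 57.18/61.23 = 21.2 V.

V ≈ 21.2 V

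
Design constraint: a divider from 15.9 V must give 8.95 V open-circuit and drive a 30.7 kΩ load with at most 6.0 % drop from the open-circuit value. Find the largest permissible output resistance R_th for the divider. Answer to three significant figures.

Loading drop = R_th/(R_th + R_L) ≤ 0.0600, so R_th ≤ R_L · ε/(1−ε) = 30.7 kΩ × 0.0600/0.9400 = 1.96 kΩ.
(Any R1, R2 with R2/(R1+R2) = 0.563 and R1‖R2 ≤ 1.96 kΩ will meet the spec.)

R_th ≤ 1.96 kΩ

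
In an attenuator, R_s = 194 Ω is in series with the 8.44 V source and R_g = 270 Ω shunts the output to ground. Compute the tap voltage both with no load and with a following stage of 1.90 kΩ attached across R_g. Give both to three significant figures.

Open-circuit: V = 8.44 × 270/(194 + 270) = 4.91 V.
With the load, R_g becomes R_g‖R_L = 236.4 Ω, so V = 8.44 × 236.4/430.4 = 4.64 V.

Unloaded: 4.91 V; loaded: 4.64 V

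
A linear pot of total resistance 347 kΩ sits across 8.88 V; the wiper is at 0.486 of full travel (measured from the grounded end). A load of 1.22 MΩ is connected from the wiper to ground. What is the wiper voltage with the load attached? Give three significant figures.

V ≈ 4.03 V

The wiper splits the pot into (1−α)R = 178.4 kΩ above and αR = 168.6 kΩ below.
Lower section ‖ load = 148.2 kΩ.
V_wiper = 8.88 × 148.2/(178.4 + 148.2) = 4.03 V.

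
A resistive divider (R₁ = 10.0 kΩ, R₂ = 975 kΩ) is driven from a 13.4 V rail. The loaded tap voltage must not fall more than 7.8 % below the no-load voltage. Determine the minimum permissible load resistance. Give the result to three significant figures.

Output resistance R_th = R₁‖R₂ = (10.0 × 975)/985.0 = 9.898 kΩ.
The fractional drop is R_th/(R_th + R_L); requiring this ≤ 0.0780 gives R_L ≥ R_th(1/0.0780 − 1) = 9.898 × 11.82 = 117 kΩ.

R_L(min) ≈ 117 kΩ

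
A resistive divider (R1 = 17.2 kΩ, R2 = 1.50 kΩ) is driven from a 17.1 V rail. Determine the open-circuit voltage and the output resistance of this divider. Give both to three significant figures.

V_th is the open-circuit tap voltage: 17.1 × 1.50/(17.2 + 1.50) = 1.37 V.
With the supply zeroed, R1 and R2 appear in parallel from the tap: R_th = R1‖R2 = (17.2 × 1.50)/18.70 = 1.38 kΩ.

V_th = 1.37 V, R_th = 1.38 kΩ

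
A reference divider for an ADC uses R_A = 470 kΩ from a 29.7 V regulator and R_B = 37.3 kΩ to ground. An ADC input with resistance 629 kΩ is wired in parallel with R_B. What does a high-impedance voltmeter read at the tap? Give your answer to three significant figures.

The load sits in parallel with R_B: R_B‖R_L = (37.3 × 629) / (37.3 + 629) = 35.21 kΩ.
V_out = 29.7 × 35.21 / (470 + 35.21) = 29.7 × 35.21/505.2 = 2.07 V.

V_out ≈ 2.07 V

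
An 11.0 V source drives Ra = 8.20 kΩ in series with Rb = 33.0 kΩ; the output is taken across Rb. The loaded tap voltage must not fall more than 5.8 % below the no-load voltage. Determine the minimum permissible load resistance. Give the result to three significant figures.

R_L(min) ≈ 107 kΩ

Output resistance R_th = Ra‖Rb = (8.20 × 33.0)/41.20 = 6.568 kΩ.
The fractional drop is R_th/(R_th + R_L); requiring this ≤ 0.0580 gives R_L ≥ R_th(1/0.0580 − 1) = 6.568 × 16.24 = 107 kΩ.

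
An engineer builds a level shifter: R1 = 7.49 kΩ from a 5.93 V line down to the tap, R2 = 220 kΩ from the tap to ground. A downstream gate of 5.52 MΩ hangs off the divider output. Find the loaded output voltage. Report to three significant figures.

V_out ≈ 5.73 V

The load sits in parallel with R2: R2‖R_L = (220 × 5520) / (220 + 5520) = 211.6 kΩ.
V_out = 5.93 × 211.6 / (7.49 + 211.6) = 5.93 × 211.6/219.1 = 5.73 V.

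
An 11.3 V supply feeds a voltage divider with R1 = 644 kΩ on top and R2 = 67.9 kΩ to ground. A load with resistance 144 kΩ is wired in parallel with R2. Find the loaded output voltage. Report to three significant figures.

The load sits in parallel with R2: R2‖R_L = (67.9 × 144) / (67.9 + 144) = 46.14 kΩ.
V_out = 11.3 × 46.14 / (644 + 46.14) = 11.3 × 46.14/690.1 = 0.756 V.

V_out ≈ 0.756 V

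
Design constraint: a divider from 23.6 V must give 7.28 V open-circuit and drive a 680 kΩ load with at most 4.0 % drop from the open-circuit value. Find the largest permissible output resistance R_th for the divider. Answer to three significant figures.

R_th ≤ 28.3 kΩ

Loading drop = R_th/(R_th + R_L) ≤ 0.0400, so R_th ≤ R_L · ε/(1−ε) = 680 kΩ × 0.0400/0.9600 = 28.3 kΩ.
(Any R1, R2 with R2/(R1+R2) = 0.308 and R1‖R2 ≤ 28.3 kΩ will meet the spec.)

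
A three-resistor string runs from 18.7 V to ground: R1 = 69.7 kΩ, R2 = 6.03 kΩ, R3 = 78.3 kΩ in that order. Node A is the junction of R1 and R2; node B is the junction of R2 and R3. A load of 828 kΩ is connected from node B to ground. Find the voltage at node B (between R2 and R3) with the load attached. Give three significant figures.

V ≈ 9.08 V

At node B, R3 is in parallel with the load: R3‖R_L = 71.54 kΩ.
Below node A the resistance is R2 + (R3‖R_L) = 77.57 kΩ, so V_A = 18.7 × 77.57/147.3 = 9.849 V.
Then V_B = V_A × (R3‖R_L)/(R2 + R3‖R_L) = 9.849 × 71.54/77.57 = 9.08 V.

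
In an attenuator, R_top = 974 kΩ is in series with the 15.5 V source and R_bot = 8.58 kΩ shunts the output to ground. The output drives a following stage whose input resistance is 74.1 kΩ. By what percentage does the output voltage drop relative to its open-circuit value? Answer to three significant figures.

10.3 %

Unloaded V = 15.5 × 8.58/982.6 = 0.13535 V.
Loaded: R_bot‖R_L = 7.690 kΩ, giving V = 15.5 × 7.690/981.7 = 0.12141 V.
Drop = (0.13535 − 0.12141) / 0.13535 = 10.3 %.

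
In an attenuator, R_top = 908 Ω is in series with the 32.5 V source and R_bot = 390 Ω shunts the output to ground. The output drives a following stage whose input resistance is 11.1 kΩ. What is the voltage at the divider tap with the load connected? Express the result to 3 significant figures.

The load sits in parallel with R_bot: R_bot‖R_L = (390 × 11100) / (390 + 11100) = 376.8 Ω.
V_out = 32.5 × 376.8 / (908 + 376.8) = 32.5 × 376.8/1285 = 9.53 V.

V_out ≈ 9.53 V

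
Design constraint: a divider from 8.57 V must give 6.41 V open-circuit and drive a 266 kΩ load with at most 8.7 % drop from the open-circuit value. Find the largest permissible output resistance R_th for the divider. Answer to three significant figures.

Loading drop = R_th/(R_th + R_L) ≤ 0.0870, so R_th ≤ R_L · ε/(1−ε) = 266 kΩ × 0.0870/0.9130 = 25.3 kΩ.
(Any R1, R2 with R2/(R1+R2) = 0.748 and R1‖R2 ≤ 25.3 kΩ will meet the spec.)

R_th ≤ 25.3 kΩ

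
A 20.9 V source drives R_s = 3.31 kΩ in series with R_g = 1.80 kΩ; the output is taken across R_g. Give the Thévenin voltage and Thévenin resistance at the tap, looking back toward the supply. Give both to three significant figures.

V_th is the open-circuit tap voltage: 20.9 × 1.80/(3.31 + 1.80) = 7.36 V.
With the supply zeroed, R_s and R_g appear in parallel from the tap: R_th = R_s‖R_g = (3.31 × 1.80)/5.110 = 1.17 kΩ.

V_th = 7.36 V, R_th = 1.17 kΩ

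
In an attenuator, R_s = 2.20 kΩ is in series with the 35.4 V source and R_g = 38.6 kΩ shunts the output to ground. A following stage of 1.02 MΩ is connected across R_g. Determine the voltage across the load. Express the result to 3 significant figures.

V_out ≈ 33.4 V

The load sits in parallel with R_g: R_g‖R_L = (38.6 × 1020) / (38.6 + 1020) = 37.19 kΩ.
V_out = 35.4 × 37.19 / (2.20 + 37.19) = 35.4 × 37.19/39.39 = 33.4 V.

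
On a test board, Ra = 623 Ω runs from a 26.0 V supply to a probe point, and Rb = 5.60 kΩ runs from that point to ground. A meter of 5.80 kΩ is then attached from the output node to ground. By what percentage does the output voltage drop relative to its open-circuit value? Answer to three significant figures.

8.81 %

The divider's output (Thévenin) resistance is Ra‖Rb = 560.6 Ω.
Fractional drop under load = R_th/(R_th + R_L) = 560.6 / (560.6 + 5800) = 0.08814.
So the output falls by 8.81 %.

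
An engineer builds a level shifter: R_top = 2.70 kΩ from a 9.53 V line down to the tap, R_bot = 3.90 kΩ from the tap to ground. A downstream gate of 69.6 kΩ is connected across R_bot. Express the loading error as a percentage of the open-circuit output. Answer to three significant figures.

2.24 %

The divider's output (Thévenin) resistance is R_top‖R_bot = 1.595 kΩ.
Fractional drop under load = R_th/(R_th + R_L) = 1.595 / (1.595 + 69.6) = 0.02241.
So the output falls by 2.24 %.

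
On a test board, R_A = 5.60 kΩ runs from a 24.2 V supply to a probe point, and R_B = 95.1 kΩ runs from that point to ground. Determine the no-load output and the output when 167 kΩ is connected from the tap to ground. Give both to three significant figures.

Unloaded: 22.9 V; loaded: 22.2 V

Open-circuit: V = 24.2 × 95.1/(5.60 + 95.1) = 22.9 V.
With the load, R_B becomes R_B‖R_L = 60.59 kΩ, so V = 24.2 × 60.59/66.19 = 22.2 V.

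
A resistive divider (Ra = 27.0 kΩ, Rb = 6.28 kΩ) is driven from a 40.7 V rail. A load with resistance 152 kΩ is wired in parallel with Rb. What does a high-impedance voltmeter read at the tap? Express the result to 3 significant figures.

The load sits in parallel with Rb: Rb‖R_L = (6.28 × 152) / (6.28 + 152) = 6.031 kΩ.
V_out = 40.7 × 6.031 / (27.0 + 6.031) = 40.7 × 6.031/33.03 = 7.43 V.

V_out ≈ 7.43 V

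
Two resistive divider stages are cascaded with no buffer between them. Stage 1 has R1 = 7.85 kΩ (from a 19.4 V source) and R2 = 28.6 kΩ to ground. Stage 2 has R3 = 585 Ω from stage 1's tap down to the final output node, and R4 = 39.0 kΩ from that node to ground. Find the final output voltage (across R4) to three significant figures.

Stage 2 presents R3+R4 = 39580 Ω as a load on stage 1's tap.
Stage 1's lower leg becomes R2‖(R3+R4) = 16600 Ω, so V_mid = 19.4 × 16600/24450 = 13.17 V.
Stage 2 is itself unloaded: V_out = V_mid × R4/(R3+R4) = 13.17 × 39000/39580 = 13.0 V.

V_out ≈ 13.0 V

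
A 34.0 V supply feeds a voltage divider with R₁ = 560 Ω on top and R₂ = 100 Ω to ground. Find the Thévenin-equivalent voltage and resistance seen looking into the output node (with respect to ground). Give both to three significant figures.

V_th = 5.15 V, R_th = 84.8 Ω

V_th is the open-circuit tap voltage: 34.0 × 100/(560 + 100) = 5.15 V.
With the supply zeroed, R₁ and R₂ appear in parallel from the tap: R_th = R₁‖R₂ = (560 × 100)/660.0 = 84.8 Ω.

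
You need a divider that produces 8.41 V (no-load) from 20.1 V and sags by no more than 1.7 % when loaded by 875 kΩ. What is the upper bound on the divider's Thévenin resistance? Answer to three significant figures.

R_th ≤ 15.1 kΩ

Loading drop = R_th/(R_th + R_L) ≤ 0.0170, so R_th ≤ R_L · ε/(1−ε) = 875 kΩ × 0.0170/0.9830 = 15.1 kΩ.
(Any R1, R2 with R2/(R1+R2) = 0.418 and R1‖R2 ≤ 15.1 kΩ will meet the spec.)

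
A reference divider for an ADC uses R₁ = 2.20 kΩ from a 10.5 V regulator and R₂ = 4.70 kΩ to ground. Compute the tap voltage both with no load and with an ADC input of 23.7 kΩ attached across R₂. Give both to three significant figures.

Open-circuit: V = 10.5 × 4.70/(2.20 + 4.70) = 7.15 V.
With the load, R₂ becomes R₂‖R_L = 3.922 kΩ, so V = 10.5 × 3.922/6.122 = 6.73 V.

Unloaded: 7.15 V; loaded: 6.73 V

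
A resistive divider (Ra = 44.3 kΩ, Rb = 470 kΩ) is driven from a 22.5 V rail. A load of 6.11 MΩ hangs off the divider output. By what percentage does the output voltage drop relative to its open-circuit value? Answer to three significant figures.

The divider's output (Thévenin) resistance is Ra‖Rb = 40.48 kΩ.
Fractional drop under load = R_th/(R_th + R_L) = 40.48 / (40.48 + 6110) = 0.006582.
So the output falls by 0.658 %.

0.658 %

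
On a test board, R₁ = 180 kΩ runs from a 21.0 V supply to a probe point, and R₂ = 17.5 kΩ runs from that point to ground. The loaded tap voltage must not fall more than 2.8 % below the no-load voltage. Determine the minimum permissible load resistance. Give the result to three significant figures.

R_L(min) ≈ 554 kΩ

Output resistance R_th = R₁‖R₂ = (180 × 17.5)/197.5 = 15.95 kΩ.
The fractional drop is R_th/(R_th + R_L); requiring this ≤ 0.0280 gives R_L ≥ R_th(1/0.0280 − 1) = 15.95 × 34.71 = 554 kΩ.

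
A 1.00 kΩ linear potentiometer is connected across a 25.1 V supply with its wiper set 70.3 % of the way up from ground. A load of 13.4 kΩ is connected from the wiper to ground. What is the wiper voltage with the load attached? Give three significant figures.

V ≈ 17.4 V

The wiper splits the pot into (1−α)R = 297.0 Ω above and αR = 703.0 Ω below.
Lower section ‖ load = 668.0 Ω.
V_wiper = 25.1 × 668.0/(297.0 + 668.0) = 17.4 V.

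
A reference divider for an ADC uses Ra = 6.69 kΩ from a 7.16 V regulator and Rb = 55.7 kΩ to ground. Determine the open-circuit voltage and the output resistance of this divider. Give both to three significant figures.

V_th is the open-circuit tap voltage: 7.16 × 55.7/(6.69 + 55.7) = 6.39 V.
With the supply zeroed, Ra and Rb appear in parallel from the tap: R_th = Ra‖Rb = (6.69 × 55.7)/62.39 = 5.97 kΩ.

V_th = 6.39 V, R_th = 5.97 kΩ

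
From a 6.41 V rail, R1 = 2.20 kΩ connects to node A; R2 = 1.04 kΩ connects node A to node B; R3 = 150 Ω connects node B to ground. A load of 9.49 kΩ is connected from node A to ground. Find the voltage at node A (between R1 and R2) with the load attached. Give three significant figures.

V ≈ 2.08 V

Below node A the series string R2+R3 = 1190 Ω sits in parallel with the 9490 Ω load: 1057 Ω.
V_A = 6.41 × 1057/(2200 + 1057) = 2.08 V.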